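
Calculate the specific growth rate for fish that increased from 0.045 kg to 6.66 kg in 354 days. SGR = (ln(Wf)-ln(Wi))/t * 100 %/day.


ln(W_f) = ln(6.66) = 1.8961195
ln(W_i) = ln(0.045) = -3.1010928
ln(W_f) - ln(W_i) = 1.8961195 - -3.1010928 = 4.9972123
SGR = 4.9972123 / 354 * 100 = 1.41164 %/day

1.41164 %/day


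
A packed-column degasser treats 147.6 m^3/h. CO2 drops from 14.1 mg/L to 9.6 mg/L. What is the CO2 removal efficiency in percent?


CO2_out / CO2_in = 9.6 / 14.1 = 0.68085106
Fraction remaining = 0.68085106
efficiency = (1 - 0.68085106) * 100 = 31.9149 %

31.9149 %


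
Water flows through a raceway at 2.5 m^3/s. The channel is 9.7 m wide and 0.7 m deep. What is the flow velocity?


Cross-sectional area = W * d = 9.7 * 0.7 = 6.79 m^2
Velocity = Q / A = 2.5 / 6.79 = 0.368189 m/s

0.368189 m/s


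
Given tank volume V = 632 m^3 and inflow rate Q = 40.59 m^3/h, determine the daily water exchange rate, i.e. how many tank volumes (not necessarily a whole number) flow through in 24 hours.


Daily flow volume = 40.59 m^3/h * 24 h = 974.16 m^3/day
Exchanges = daily flow / tank volume = 974.16 / 632 = 1.54139 exchanges/day

1.54139 exchanges/day


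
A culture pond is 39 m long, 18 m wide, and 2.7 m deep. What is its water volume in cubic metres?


Base area = L * W = 39 * 18 = 702 m^2
Volume = area * depth = 702 * 2.7 = 1895.4 m^3

1895.4 m^3


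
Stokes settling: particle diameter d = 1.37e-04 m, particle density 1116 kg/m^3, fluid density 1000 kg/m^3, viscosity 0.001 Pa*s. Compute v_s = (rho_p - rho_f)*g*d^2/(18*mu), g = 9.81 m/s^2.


Density difference: rho_p - rho_f = 1116 - 1000 = 116 kg/m^3
d^2 = (1.37e-04)^2 = 1.8769e-08 m^2
Numerator = (rho_p - rho_f) * g * d^2 = 116 * 9.81 * 1.8769e-08 = 2.1358371e-05
Denominator = 18 * mu = 18 * 0.001 = 0.018
v_s = 2.1358371e-05 / 0.018 = 0.00118658 m/s
Check: Re = rho_f * v_s * d / mu = 1000 * 0.00118658 * 1.37e-04 / 0.001 = 0.163 < 1, so Stokes' law applies.

0.00118658 m/s


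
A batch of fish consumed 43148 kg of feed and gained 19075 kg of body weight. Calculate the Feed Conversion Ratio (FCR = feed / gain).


FCR = feed consumed / weight gained
FCR = 43148 kg / 19075 kg = 2.26202

2.26202


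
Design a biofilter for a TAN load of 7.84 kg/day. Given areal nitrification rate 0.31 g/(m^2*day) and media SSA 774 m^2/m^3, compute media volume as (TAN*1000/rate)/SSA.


A = 7.84*1000 / 0.31 = 25290.323 m^2
V = 25290.323 / 774 = 32.6748

32.6748 m^3


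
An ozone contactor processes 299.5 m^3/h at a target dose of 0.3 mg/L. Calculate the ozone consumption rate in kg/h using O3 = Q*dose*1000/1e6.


O3 demand (mg/h) = Q * dose * 1000 = 299.5 * 0.3 * 1000 = 89850 mg/h
Convert mg to kg: 89850 / 1e6 = 0.08985 kg/h

0.08985 kg/h


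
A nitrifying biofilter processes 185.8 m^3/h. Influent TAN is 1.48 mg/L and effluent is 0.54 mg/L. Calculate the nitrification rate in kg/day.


Concentration drop: TAN_in - TAN_out = 1.48 - 0.54 = 0.94 mg/L
Hourly TAN removed = Q * dTAN = 185.8 m^3/h * 0.94 mg/L = 174.652 g/h  (m^3/h * mg/L = g/h)
Daily TAN removed = 174.652 * 24 = 4191.648 g/day
Convert to kg/day: 4191.648 / 1000 = 4.191648 kg/day

4.191648 kg/day


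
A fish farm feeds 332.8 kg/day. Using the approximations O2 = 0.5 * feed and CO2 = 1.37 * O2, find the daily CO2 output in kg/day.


O2 = 332.8 * 0.5 = 166.4
CO2 = 166.4 * 1.37 = 227.968

227.968 kg/day


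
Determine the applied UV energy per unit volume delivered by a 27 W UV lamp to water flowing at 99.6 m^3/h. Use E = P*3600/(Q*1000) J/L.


Energy delivered per hour = 27 W * 3600 s = 97200 J/h
Volume treated per hour = 99.6 m^3/h * 1000 = 99600 L/h
dose = 97200 / 99600 = 0.975904 J/L

0.975904 J/L


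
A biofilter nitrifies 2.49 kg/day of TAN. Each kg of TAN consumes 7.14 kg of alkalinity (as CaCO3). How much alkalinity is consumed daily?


Alkalinity factor: 7.14 kg CaCO3 consumed per kg TAN nitrified
alk = 2.49 kg TAN * 7.14 = 17.7786 kg CaCO3/day

17.7786 kg CaCO3/day


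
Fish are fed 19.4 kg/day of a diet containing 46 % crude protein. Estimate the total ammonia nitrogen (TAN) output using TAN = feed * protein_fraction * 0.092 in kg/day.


Protein in feed = 19.4 * 46/100 = 8.924 kg/day
TAN = protein * 0.092 = 8.924 * 0.092 = 0.821008 kg/day

0.821008 kg/day


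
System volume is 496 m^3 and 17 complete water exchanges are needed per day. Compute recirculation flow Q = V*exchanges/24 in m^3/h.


Daily recirculation volume = 496 m^3 * 17 = 8432 m^3/day
Flow rate Q = daily volume / 24 h = 8432 / 24 = 351.333 m^3/h

351.333 m^3/h


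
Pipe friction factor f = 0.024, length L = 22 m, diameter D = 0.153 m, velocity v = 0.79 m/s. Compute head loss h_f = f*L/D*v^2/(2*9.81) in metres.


v^2 = 0.79^2 = 0.6241 m^2/s^2
L/D = 22/0.153 = 143.79085
h_f = f*(L/D)*v^2/(2g) = 0.024 * 143.79085 * 0.6241 / 19.62 = 0.109774 m

0.109774 m


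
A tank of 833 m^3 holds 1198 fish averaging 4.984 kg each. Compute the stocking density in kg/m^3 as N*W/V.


Total biomass = 1198 fish * 4.984 kg = 5970.832 kg
Density = total biomass / volume = 5970.832 / 833 = 7.16787 kg/m^3

7.16787 kg/m^3


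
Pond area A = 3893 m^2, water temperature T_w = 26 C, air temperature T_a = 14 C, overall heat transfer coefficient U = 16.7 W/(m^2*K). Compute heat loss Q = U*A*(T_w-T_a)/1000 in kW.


Temperature difference dT = 26 - 14 = 12 K
Heat loss (W) = U * A * dT = 16.7 * 3893 * 12 = 780157.2 W
Convert to kW: 780157.2 / 1000 = 780.1572 kW

780.1572 kW


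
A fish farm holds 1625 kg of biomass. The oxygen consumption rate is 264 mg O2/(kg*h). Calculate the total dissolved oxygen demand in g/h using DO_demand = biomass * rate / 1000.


Total O2 consumption (mg/h) = 1625 kg * 264 mg/(kg*h) = 429000 mg/h
Convert to g/h: 429000 / 1000 = 429 g/h

429 g/h


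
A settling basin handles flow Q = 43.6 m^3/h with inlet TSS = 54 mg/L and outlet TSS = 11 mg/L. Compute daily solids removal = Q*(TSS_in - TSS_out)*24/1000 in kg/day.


Concentration drop: TSS_in - TSS_out = 54 - 11 = 43 mg/L
Hourly solids removed = Q * dTSS = 43.6 m^3/h * 43 mg/L = 1874.8 g/h  (m^3/h * mg/L = g/h)
Daily solids removed = 1874.8 * 24 = 44995.2 g/day
Convert g to kg: 44995.2 / 1000 = 44.9952 kg/day

44.9952 kg/day


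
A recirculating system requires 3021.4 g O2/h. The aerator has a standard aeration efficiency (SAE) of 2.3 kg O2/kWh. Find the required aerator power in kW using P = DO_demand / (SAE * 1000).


SAE in g O2/kWh = 2.3 * 1000 = 2300 g/kWh
P = DO_demand / SAE_g = 3021.4 / 2300 = 1.31365 kW

1.31365 kW


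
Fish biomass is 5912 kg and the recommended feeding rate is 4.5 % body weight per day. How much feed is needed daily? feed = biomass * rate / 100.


Feeding rate fraction = 4.5% / 100 = 0.045
Daily feed = 5912 kg * 0.045 = 266.04 kg/day

266.04 kg/day


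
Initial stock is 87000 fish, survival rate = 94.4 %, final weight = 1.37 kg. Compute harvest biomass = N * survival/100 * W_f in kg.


Survivors = 87000 * 94.4/100 = 82128 fish
Harvest biomass = survivors * W_f = 82128 * 1.37 = 112515.36 kg

112515.36 kg


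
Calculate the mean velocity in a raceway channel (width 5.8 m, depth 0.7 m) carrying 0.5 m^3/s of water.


Cross-sectional area = W * d = 5.8 * 0.7 = 4.06 m^2
Velocity = Q / A = 0.5 / 4.06 = 0.123153 m/s

0.123153 m/s


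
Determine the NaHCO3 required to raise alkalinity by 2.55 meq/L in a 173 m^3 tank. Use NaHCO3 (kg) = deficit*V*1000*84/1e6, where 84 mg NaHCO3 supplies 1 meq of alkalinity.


Tank volume in L = 173 m^3 * 1000 = 173000 L
Total meq required = 2.55 meq/L * 173000 L = 441150 meq
NaHCO3 mass = 441150 meq * 84 mg/meq / 1e6 = 37.0566 kg

37.0566 kg


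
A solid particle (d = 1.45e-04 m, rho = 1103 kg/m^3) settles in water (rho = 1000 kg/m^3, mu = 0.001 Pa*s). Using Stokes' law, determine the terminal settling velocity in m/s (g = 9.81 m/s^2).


Density difference: rho_p - rho_f = 1103 - 1000 = 103 kg/m^3
d^2 = (1.45e-04)^2 = 2.1025e-08 m^2
Numerator = (rho_p - rho_f) * g * d^2 = 103 * 9.81 * 2.1025e-08 = 2.1244291e-05
Denominator = 18 * mu = 18 * 0.001 = 0.018
v_s = 2.1244291e-05 / 0.018 = 0.00118024 m/s
Check: Re = rho_f * v_s * d / mu = 1000 * 0.00118024 * 1.45e-04 / 0.001 = 0.171 < 1, so Stokes' law applies.

0.00118024 m/s


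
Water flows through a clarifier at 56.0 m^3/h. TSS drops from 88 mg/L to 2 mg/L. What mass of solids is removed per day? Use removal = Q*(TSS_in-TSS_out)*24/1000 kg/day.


Concentration drop: TSS_in - TSS_out = 88 - 2 = 86 mg/L
Hourly solids removed = Q * dTSS = 56.0 m^3/h * 86 mg/L = 4816 g/h  (m^3/h * mg/L = g/h)
Daily solids removed = 4816 * 24 = 115584 g/day
Convert g to kg: 115584 / 1000 = 115.584 kg/day

115.584 kg/day


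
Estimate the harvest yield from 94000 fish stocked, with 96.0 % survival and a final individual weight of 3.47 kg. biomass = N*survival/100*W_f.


Survivors = 94000 * 96.0/100 = 90240 fish
Harvest biomass = survivors * W_f = 90240 * 3.47 = 313132.8 kg

313132.8 kg


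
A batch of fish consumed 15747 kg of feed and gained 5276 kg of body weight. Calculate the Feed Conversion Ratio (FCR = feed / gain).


FCR = feed consumed / weight gained
FCR = 15747 kg / 5276 kg = 2.98465

2.98465


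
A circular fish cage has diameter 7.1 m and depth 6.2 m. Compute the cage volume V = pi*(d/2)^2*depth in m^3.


r = d/2 = 7.1/2 = 3.55 m
Base area = pi*r^2 = pi*3.55^2 = 39.591921 m^2
Volume = 39.591921 * 6.2 = 245.47 m^3

245.47 m^3


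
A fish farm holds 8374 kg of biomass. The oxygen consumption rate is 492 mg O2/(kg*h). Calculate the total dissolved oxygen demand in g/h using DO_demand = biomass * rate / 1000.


Total O2 consumption (mg/h) = 8374 kg * 492 mg/(kg*h) = 4120008 mg/h
Convert to g/h: 4120008 / 1000 = 4120.008 g/h

4120.008 g/h


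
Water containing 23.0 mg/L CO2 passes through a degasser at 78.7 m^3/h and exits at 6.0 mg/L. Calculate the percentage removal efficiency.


CO2_out / CO2_in = 6.0 / 23.0 = 0.26086957
Fraction remaining = 0.26086957
efficiency = (1 - 0.26086957) * 100 = 73.913 %

73.913 %


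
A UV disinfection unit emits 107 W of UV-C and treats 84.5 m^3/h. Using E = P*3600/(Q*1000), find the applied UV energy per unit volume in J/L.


Energy delivered per hour = 107 W * 3600 s = 385200 J/h
Volume treated per hour = 84.5 m^3/h * 1000 = 84500 L/h
dose = 385200 / 84500 = 4.55858 J/L

4.55858 J/L


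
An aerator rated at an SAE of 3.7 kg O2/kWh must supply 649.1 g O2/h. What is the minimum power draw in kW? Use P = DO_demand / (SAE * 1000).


SAE in g O2/kWh = 3.7 * 1000 = 3700 g/kWh
P = DO_demand / SAE_g = 649.1 / 3700 = 0.175432 kW

0.175432 kW


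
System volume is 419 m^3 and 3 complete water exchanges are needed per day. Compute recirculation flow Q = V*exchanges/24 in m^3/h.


Daily recirculation volume = 419 m^3 * 3 = 1257 m^3/day
Flow rate Q = daily volume / 24 h = 1257 / 24 = 52.375 m^3/h

52.375 m^3/h


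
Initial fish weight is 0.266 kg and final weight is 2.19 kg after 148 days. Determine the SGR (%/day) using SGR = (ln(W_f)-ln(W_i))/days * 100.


ln(W_f) = ln(2.19) = 0.78390154
ln(W_i) = ln(0.266) = -1.324259
ln(W_f) - ln(W_i) = 0.78390154 - -1.324259 = 2.1081605
SGR = 2.1081605 / 148 * 100 = 1.42443 %/day

1.42443 %/day


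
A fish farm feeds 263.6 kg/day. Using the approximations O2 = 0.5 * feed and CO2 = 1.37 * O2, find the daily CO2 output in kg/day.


O2 = 263.6 * 0.5 = 131.8
CO2 = 131.8 * 1.37 = 180.566

180.566 kg/day


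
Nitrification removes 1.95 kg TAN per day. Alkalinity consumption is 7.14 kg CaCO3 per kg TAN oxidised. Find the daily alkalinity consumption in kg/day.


Alkalinity factor: 7.14 kg CaCO3 consumed per kg TAN nitrified
alk = 1.95 kg TAN * 7.14 = 13.923 kg CaCO3/day

13.923 kg CaCO3/day


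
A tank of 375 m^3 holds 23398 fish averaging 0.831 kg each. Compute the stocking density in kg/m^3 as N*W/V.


Total biomass = 23398 fish * 0.831 kg = 19443.738 kg
Density = total biomass / volume = 19443.738 / 375 = 51.85 kg/m^3

51.85 kg/m^3


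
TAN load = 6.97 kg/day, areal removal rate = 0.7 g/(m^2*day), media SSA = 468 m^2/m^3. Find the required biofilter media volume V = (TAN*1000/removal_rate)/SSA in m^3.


A = 6.97*1000 / 0.7 = 9957.1429 m^2
V = 9957.1429 / 468 = 21.2759

21.2759 m^3


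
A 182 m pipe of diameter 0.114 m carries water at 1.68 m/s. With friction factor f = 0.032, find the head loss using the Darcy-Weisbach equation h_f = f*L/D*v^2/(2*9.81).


v^2 = 1.68^2 = 2.8224 m^2/s^2
L/D = 182/0.114 = 1596.4912
h_f = f*(L/D)*v^2/(2g) = 0.032 * 1596.4912 * 2.8224 / 19.62 = 7.34913 m

7.34913 m


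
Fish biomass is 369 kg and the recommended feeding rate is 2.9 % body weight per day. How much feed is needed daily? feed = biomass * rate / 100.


Feeding rate fraction = 2.9% / 100 = 0.029
Daily feed = 369 kg * 0.029 = 10.701 kg/day

10.701 kg/day


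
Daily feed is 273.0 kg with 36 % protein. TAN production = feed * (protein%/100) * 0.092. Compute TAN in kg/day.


Protein in feed = 273.0 * 36/100 = 98.28 kg/day
TAN = protein * 0.092 = 98.28 * 0.092 = 9.04176 kg/day

9.04176 kg/day


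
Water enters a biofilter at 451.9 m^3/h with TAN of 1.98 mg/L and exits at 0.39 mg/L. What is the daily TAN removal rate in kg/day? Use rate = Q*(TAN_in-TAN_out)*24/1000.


Concentration drop: TAN_in - TAN_out = 1.98 - 0.39 = 1.59 mg/L
Hourly TAN removed = Q * dTAN = 451.9 m^3/h * 1.59 mg/L = 718.521 g/h  (m^3/h * mg/L = g/h)
Daily TAN removed = 718.521 * 24 = 17244.504 g/day
Convert to kg/day: 17244.504 / 1000 = 17.244504 kg/day

17.244504 kg/day


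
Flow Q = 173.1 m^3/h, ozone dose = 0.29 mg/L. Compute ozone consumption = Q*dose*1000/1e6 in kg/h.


O3 demand (mg/h) = Q * dose * 1000 = 173.1 * 0.29 * 1000 = 50199 mg/h
Convert mg to kg: 50199 / 1e6 = 0.050199 kg/h

0.050199 kg/h


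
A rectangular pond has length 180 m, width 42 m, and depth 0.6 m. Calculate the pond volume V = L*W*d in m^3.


Base area = L * W = 180 * 42 = 7560 m^2
Volume = area * depth = 7560 * 0.6 = 4536 m^3

4536 m^3


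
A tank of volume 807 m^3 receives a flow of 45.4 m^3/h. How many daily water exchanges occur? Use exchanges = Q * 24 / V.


Daily flow volume = 45.4 m^3/h * 24 h = 1089.6 m^3/day
Exchanges = daily flow / tank volume = 1089.6 / 807 = 1.35019 exchanges/day

1.35019 exchanges/day


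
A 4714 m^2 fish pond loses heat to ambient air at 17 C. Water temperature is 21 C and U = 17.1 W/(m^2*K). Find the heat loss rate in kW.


Temperature difference dT = 21 - 17 = 4 K
Heat loss (W) = U * A * dT = 17.1 * 4714 * 4 = 322437.6 W
Convert to kW: 322437.6 / 1000 = 322.4376 kW

322.4376 kW


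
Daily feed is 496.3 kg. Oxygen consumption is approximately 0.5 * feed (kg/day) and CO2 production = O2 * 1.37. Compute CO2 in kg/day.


O2 = 496.3 * 0.5 = 248.15
CO2 = 248.15 * 1.37 = 339.9655

339.9655 kg/day


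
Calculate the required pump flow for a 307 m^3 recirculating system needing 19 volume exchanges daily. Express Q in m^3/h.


Daily recirculation volume = 307 m^3 * 19 = 5833 m^3/day
Flow rate Q = daily volume / 24 h = 5833 / 24 = 243.042 m^3/h

243.042 m^3/h


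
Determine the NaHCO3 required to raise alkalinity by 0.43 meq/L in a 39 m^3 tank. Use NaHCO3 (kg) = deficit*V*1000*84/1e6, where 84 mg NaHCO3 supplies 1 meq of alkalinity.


Tank volume in L = 39 m^3 * 1000 = 39000 L
Total meq required = 0.43 meq/L * 39000 L = 16770 meq
NaHCO3 mass = 16770 meq * 84 mg/meq / 1e6 = 1.40868 kg

1.40868 kg


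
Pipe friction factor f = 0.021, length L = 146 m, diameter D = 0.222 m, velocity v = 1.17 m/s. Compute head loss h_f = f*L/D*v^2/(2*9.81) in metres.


v^2 = 1.17^2 = 1.3689 m^2/s^2
L/D = 146/0.222 = 657.65766
h_f = f*(L/D)*v^2/(2g) = 0.021 * 657.65766 * 1.3689 / 19.62 = 0.963589 m

0.963589 m


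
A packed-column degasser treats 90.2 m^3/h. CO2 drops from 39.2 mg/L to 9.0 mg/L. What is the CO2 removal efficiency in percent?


CO2_out / CO2_in = 9.0 / 39.2 = 0.22959184
Fraction remaining = 0.22959184
efficiency = (1 - 0.22959184) * 100 = 77.0408 %

77.0408 %


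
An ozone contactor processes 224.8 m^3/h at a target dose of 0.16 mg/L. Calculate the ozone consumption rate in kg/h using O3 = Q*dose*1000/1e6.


O3 demand (mg/h) = Q * dose * 1000 = 224.8 * 0.16 * 1000 = 35968 mg/h
Convert mg to kg: 35968 / 1e6 = 0.035968 kg/h

0.035968 kg/h


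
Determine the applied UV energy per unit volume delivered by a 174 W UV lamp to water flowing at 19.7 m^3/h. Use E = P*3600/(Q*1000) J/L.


Energy delivered per hour = 174 W * 3600 s = 626400 J/h
Volume treated per hour = 19.7 m^3/h * 1000 = 19700 L/h
dose = 626400 / 19700 = 31.797 J/L

31.797 J/L


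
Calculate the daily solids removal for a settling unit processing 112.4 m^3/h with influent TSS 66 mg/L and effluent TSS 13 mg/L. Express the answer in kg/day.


Concentration drop: TSS_in - TSS_out = 66 - 13 = 53 mg/L
Hourly solids removed = Q * dTSS = 112.4 m^3/h * 53 mg/L = 5957.2 g/h  (m^3/h * mg/L = g/h)
Daily solids removed = 5957.2 * 24 = 142972.8 g/day
Convert g to kg: 142972.8 / 1000 = 142.9728 kg/day

142.9728 kg/day


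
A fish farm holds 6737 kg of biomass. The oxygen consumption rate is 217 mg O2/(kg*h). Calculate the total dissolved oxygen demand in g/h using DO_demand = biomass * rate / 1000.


Total O2 consumption (mg/h) = 6737 kg * 217 mg/(kg*h) = 1461929 mg/h
Convert to g/h: 1461929 / 1000 = 1461.929 g/h

1461.929 g/h


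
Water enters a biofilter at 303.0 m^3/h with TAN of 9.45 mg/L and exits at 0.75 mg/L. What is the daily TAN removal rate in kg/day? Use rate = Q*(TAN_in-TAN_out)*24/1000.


Concentration drop: TAN_in - TAN_out = 9.45 - 0.75 = 8.7 mg/L
Hourly TAN removed = Q * dTAN = 303.0 m^3/h * 8.7 mg/L = 2636.1 g/h  (m^3/h * mg/L = g/h)
Daily TAN removed = 2636.1 * 24 = 63266.4 g/day
Convert to kg/day: 63266.4 / 1000 = 63.2664 kg/day

63.2664 kg/day


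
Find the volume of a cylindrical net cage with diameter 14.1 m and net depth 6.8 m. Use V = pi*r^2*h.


r = d/2 = 14.1/2 = 7.05 m
Base area = pi*r^2 = pi*7.05^2 = 156.14501 m^2
Volume = 156.14501 * 6.8 = 1061.79 m^3

1061.79 m^3


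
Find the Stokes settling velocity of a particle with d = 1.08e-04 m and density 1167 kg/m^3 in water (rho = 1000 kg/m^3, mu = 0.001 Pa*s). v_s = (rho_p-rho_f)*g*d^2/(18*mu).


Density difference: rho_p - rho_f = 1167 - 1000 = 167 kg/m^3
d^2 = (1.08e-04)^2 = 1.1664e-08 m^2
Numerator = (rho_p - rho_f) * g * d^2 = 167 * 9.81 * 1.1664e-08 = 1.9108781e-05
Denominator = 18 * mu = 18 * 0.001 = 0.018
v_s = 1.9108781e-05 / 0.018 = 0.0010616 m/s
Check: Re = rho_f * v_s * d / mu = 1000 * 0.0010616 * 1.08e-04 / 0.001 = 0.115 < 1, so Stokes' law applies.

0.0010616 m/s


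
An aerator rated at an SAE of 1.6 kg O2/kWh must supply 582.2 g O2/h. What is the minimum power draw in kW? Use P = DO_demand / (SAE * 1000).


SAE in g O2/kWh = 1.6 * 1000 = 1600 g/kWh
P = DO_demand / SAE_g = 582.2 / 1600 = 0.363875 kW

0.363875 kW


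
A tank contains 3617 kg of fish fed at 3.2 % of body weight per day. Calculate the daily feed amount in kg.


Feeding rate fraction = 3.2% / 100 = 0.032
Daily feed = 3617 kg * 0.032 = 115.744 kg/day

115.744 kg/day


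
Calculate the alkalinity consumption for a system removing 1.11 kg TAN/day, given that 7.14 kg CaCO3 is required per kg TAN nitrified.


Alkalinity factor: 7.14 kg CaCO3 consumed per kg TAN nitrified
alk = 1.11 kg TAN * 7.14 = 7.9254 kg CaCO3/day

7.9254 kg CaCO3/day


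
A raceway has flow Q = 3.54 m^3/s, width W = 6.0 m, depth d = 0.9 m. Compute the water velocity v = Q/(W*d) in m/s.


Cross-sectional area = W * d = 6.0 * 0.9 = 5.4 m^2
Velocity = Q / A = 3.54 / 5.4 = 0.655556 m/s

0.655556 m/s


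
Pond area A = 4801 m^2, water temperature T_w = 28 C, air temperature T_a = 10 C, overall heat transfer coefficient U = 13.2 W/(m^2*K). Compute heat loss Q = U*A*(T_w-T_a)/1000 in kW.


Temperature difference dT = 28 - 10 = 18 K
Heat loss (W) = U * A * dT = 13.2 * 4801 * 18 = 1140717.6 W
Convert to kW: 1140717.6 / 1000 = 1140.7176 kW

1140.7176 kW


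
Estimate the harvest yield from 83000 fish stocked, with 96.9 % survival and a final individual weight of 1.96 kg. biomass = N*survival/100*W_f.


Survivors = 83000 * 96.9/100 = 80427 fish
Harvest biomass = survivors * W_f = 80427 * 1.96 = 157636.92 kg

157636.92 kg


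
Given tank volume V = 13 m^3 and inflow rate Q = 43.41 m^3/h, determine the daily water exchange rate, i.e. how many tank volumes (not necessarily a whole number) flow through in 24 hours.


Daily flow volume = 43.41 m^3/h * 24 h = 1041.84 m^3/day
Exchanges = daily flow / tank volume = 1041.84 / 13 = 80.1415 exchanges/day

80.1415 exchanges/day


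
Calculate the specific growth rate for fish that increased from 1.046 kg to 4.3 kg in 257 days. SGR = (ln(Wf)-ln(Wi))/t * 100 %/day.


ln(W_f) = ln(4.3) = 1.458615
ln(W_i) = ln(1.046) = 0.044973366
ln(W_f) - ln(W_i) = 1.458615 - 0.044973366 = 1.4136416
SGR = 1.4136416 / 257 * 100 = 0.550055 %/day

0.550055 %/day


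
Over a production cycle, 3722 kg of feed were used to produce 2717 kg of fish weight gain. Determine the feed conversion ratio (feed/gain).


FCR = feed consumed / weight gained
FCR = 3722 kg / 2717 kg = 1.36989

1.36989


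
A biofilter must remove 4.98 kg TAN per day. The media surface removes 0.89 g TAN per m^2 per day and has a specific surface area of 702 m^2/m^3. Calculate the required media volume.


A = 4.98*1000 / 0.89 = 5595.5056 m^2
V = 5595.5056 / 702 = 7.97081

7.97081 m^3


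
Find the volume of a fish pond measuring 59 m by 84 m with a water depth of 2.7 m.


Base area = L * W = 59 * 84 = 4956 m^2
Volume = area * depth = 4956 * 2.7 = 13381.2 m^3

13381.2 m^3


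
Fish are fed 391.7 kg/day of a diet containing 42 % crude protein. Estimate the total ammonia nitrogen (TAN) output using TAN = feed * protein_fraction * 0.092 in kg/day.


Protein in feed = 391.7 * 42/100 = 164.514 kg/day
TAN = protein * 0.092 = 164.514 * 0.092 = 15.135288 kg/day

15.135288 kg/day


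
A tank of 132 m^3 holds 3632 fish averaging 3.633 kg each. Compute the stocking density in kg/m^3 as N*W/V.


Total biomass = 3632 fish * 3.633 kg = 13195.056 kg
Density = total biomass / volume = 13195.056 / 132 = 99.9625 kg/m^3

99.9625 kg/m^3


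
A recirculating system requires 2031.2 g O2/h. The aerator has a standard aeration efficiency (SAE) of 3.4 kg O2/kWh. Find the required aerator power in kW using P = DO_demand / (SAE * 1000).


SAE in g O2/kWh = 3.4 * 1000 = 3400 g/kWh
P = DO_demand / SAE_g = 2031.2 / 3400 = 0.597412 kW

0.597412 kW


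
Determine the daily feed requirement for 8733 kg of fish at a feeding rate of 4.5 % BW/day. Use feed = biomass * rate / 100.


Feeding rate fraction = 4.5% / 100 = 0.045
Daily feed = 8733 kg * 0.045 = 392.985 kg/day

392.985 kg/day


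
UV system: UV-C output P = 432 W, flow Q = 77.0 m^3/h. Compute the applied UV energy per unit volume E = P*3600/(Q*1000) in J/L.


Energy delivered per hour = 432 W * 3600 s = 1555200 J/h
Volume treated per hour = 77.0 m^3/h * 1000 = 77000 L/h
dose = 1555200 / 77000 = 20.1974 J/L

20.1974 J/L


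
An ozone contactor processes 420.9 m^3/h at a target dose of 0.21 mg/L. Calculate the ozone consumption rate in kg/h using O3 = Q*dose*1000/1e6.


O3 demand (mg/h) = Q * dose * 1000 = 420.9 * 0.21 * 1000 = 88389 mg/h
Convert mg to kg: 88389 / 1e6 = 0.088389 kg/h

0.088389 kg/h


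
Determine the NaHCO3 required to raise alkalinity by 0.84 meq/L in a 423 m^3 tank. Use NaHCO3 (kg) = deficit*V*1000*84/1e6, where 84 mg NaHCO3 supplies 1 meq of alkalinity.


Tank volume in L = 423 m^3 * 1000 = 423000 L
Total meq required = 0.84 meq/L * 423000 L = 355320 meq
NaHCO3 mass = 355320 meq * 84 mg/meq / 1e6 = 29.8469 kg

29.8469 kg


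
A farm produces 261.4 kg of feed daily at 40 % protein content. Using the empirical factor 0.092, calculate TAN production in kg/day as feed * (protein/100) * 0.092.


Protein in feed = 261.4 * 40/100 = 104.56 kg/day
TAN = protein * 0.092 = 104.56 * 0.092 = 9.61952 kg/day

9.61952 kg/day


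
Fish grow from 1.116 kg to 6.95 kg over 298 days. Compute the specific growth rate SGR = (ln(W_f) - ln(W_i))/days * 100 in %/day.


ln(W_f) = ln(6.95) = 1.9387417
ln(W_i) = ln(1.116) = 0.10975086
ln(W_f) - ln(W_i) = 1.9387417 - 0.10975086 = 1.8289908
SGR = 1.8289908 / 298 * 100 = 0.613755 %/day

0.613755 %/day


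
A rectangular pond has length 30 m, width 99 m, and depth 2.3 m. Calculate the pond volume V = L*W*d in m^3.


Base area = L * W = 30 * 99 = 2970 m^2
Volume = area * depth = 2970 * 2.3 = 6831 m^3

6831 m^3


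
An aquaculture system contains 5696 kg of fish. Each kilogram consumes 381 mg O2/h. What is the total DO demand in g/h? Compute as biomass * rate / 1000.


Total O2 consumption (mg/h) = 5696 kg * 381 mg/(kg*h) = 2170176 mg/h
Convert to g/h: 2170176 / 1000 = 2170.176 g/h

2170.176 g/h


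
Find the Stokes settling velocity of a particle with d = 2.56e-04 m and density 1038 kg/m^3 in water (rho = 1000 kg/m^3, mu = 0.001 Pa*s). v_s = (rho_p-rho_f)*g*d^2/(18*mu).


Density difference: rho_p - rho_f = 1038 - 1000 = 38 kg/m^3
d^2 = (2.56e-04)^2 = 6.5536e-08 m^2
Numerator = (rho_p - rho_f) * g * d^2 = 38 * 9.81 * 6.5536e-08 = 2.443051e-05
Denominator = 18 * mu = 18 * 0.001 = 0.018
v_s = 2.443051e-05 / 0.018 = 0.00135725 m/s
Check: Re = rho_f * v_s * d / mu = 1000 * 0.00135725 * 2.56e-04 / 0.001 = 0.347 < 1, so Stokes' law applies.

0.00135725 m/s


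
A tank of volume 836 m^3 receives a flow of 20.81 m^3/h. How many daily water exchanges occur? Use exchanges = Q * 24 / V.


Daily flow volume = 20.81 m^3/h * 24 h = 499.44 m^3/day
Exchanges = daily flow / tank volume = 499.44 / 836 = 0.597416 exchanges/day

0.597416 exchanges/day


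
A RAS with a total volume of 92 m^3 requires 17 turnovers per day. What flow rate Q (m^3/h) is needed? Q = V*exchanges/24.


Daily recirculation volume = 92 m^3 * 17 = 1564 m^3/day
Flow rate Q = daily volume / 24 h = 1564 / 24 = 65.1667 m^3/h

65.1667 m^3/h


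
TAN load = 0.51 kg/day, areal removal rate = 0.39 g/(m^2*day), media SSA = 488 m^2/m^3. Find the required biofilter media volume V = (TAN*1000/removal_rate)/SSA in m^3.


A = 0.51*1000 / 0.39 = 1307.6923 m^2
V = 1307.6923 / 488 = 2.6797

2.6797 m^3


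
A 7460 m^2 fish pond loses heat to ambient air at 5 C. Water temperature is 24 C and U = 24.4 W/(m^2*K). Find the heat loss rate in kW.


Temperature difference dT = 24 - 5 = 19 K
Heat loss (W) = U * A * dT = 24.4 * 7460 * 19 = 3458456 W
Convert to kW: 3458456 / 1000 = 3458.456 kW

3458.456 kW


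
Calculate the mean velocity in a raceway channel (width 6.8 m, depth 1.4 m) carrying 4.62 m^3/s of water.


Cross-sectional area = W * d = 6.8 * 1.4 = 9.52 m^2
Velocity = Q / A = 4.62 / 9.52 = 0.485294 m/s

0.485294 m/s


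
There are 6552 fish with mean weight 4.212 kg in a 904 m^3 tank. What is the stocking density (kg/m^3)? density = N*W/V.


Total biomass = 6552 fish * 4.212 kg = 27597.024 kg
Density = total biomass / volume = 27597.024 / 904 = 30.5277 kg/m^3

30.5277 kg/m^3


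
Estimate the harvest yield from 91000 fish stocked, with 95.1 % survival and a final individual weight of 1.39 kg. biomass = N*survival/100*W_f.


Survivors = 91000 * 95.1/100 = 86541 fish
Harvest biomass = survivors * W_f = 86541 * 1.39 = 120291.99 kg

120291.99 kg


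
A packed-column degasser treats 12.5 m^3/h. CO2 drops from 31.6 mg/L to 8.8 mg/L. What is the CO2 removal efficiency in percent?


CO2_out / CO2_in = 8.8 / 31.6 = 0.27848101
Fraction remaining = 0.27848101
efficiency = (1 - 0.27848101) * 100 = 72.1519 %

72.1519 %


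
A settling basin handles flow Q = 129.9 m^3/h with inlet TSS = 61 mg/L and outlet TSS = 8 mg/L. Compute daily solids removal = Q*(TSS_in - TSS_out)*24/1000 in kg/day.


Concentration drop: TSS_in - TSS_out = 61 - 8 = 53 mg/L
Hourly solids removed = Q * dTSS = 129.9 m^3/h * 53 mg/L = 6884.7 g/h  (m^3/h * mg/L = g/h)
Daily solids removed = 6884.7 * 24 = 165232.8 g/day
Convert g to kg: 165232.8 / 1000 = 165.2328 kg/day

165.2328 kg/day


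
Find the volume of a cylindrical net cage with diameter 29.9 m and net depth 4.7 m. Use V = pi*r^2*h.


r = d/2 = 29.9/2 = 14.95 m
Base area = pi*r^2 = pi*14.95^2 = 702.15381 m^2
Volume = 702.15381 * 4.7 = 3300.12 m^3

3300.12 m^3


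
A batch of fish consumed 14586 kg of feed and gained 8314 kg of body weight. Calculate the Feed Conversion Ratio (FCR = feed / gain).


FCR = feed consumed / weight gained
FCR = 14586 kg / 8314 kg = 1.75439

1.75439


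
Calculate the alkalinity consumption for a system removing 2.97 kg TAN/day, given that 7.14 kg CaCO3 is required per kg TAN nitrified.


Alkalinity factor: 7.14 kg CaCO3 consumed per kg TAN nitrified
alk = 2.97 kg TAN * 7.14 = 21.2058 kg CaCO3/day

21.2058 kg CaCO3/day


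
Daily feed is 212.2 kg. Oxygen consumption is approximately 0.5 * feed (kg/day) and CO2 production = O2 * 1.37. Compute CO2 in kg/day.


O2 = 212.2 * 0.5 = 106.1
CO2 = 106.1 * 1.37 = 145.357

145.357 kg/day


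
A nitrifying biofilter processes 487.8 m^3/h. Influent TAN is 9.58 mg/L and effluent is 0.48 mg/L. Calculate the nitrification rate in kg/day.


Concentration drop: TAN_in - TAN_out = 9.58 - 0.48 = 9.1 mg/L
Hourly TAN removed = Q * dTAN = 487.8 m^3/h * 9.1 mg/L = 4438.98 g/h  (m^3/h * mg/L = g/h)
Daily TAN removed = 4438.98 * 24 = 106535.52 g/day
Convert to kg/day: 106535.52 / 1000 = 106.53552 kg/day

106.53552 kg/day


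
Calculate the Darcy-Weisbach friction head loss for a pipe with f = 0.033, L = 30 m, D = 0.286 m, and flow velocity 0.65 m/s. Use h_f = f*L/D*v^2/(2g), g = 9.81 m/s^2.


v^2 = 0.65^2 = 0.4225 m^2/s^2
L/D = 30/0.286 = 104.8951
h_f = f*(L/D)*v^2/(2g) = 0.033 * 104.8951 * 0.4225 / 19.62 = 0.0745413 m

0.0745413 m


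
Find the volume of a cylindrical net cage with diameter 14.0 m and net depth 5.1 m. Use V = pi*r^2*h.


r = d/2 = 14.0/2 = 7 m
Base area = pi*r^2 = pi*7^2 = 153.93804 m^2
Volume = 153.93804 * 5.1 = 785.084 m^3

785.084 m^3


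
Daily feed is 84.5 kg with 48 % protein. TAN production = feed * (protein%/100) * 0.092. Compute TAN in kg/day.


Protein in feed = 84.5 * 48/100 = 40.56 kg/day
TAN = protein * 0.092 = 40.56 * 0.092 = 3.73152 kg/day

3.73152 kg/day


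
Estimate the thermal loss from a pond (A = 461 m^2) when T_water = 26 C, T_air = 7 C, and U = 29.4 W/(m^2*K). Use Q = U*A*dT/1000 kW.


Temperature difference dT = 26 - 7 = 19 K
Heat loss (W) = U * A * dT = 29.4 * 461 * 19 = 257514.6 W
Convert to kW: 257514.6 / 1000 = 257.5146 kW

257.5146 kW


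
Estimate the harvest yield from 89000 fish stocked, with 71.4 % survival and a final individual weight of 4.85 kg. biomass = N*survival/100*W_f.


Survivors = 89000 * 71.4/100 = 63546 fish
Harvest biomass = survivors * W_f = 63546 * 4.85 = 308198.1 kg

308198.1 kg


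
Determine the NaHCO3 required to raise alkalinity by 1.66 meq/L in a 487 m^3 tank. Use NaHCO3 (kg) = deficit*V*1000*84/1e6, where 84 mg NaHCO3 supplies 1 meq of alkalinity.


Tank volume in L = 487 m^3 * 1000 = 487000 L
Total meq required = 1.66 meq/L * 487000 L = 808420 meq
NaHCO3 mass = 808420 meq * 84 mg/meq / 1e6 = 67.9073 kg

67.9073 kg


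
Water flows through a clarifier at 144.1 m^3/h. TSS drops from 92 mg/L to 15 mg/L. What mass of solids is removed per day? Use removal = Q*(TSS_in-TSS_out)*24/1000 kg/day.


Concentration drop: TSS_in - TSS_out = 92 - 15 = 77 mg/L
Hourly solids removed = Q * dTSS = 144.1 m^3/h * 77 mg/L = 11095.7 g/h  (m^3/h * mg/L = g/h)
Daily solids removed = 11095.7 * 24 = 266296.8 g/day
Convert g to kg: 266296.8 / 1000 = 266.2968 kg/day

266.2968 kg/day


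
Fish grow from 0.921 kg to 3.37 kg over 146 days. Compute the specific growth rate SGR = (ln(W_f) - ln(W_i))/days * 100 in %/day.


ln(W_f) = ln(3.37) = 1.2149127
ln(W_i) = ln(0.921) = -0.082295243
ln(W_f) - ln(W_i) = 1.2149127 - -0.082295243 = 1.2972079
SGR = 1.2972079 / 146 * 100 = 0.888499 %/day

0.888499 %/day


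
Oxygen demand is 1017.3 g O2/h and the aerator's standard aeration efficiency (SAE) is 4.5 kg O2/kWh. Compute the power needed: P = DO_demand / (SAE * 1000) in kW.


SAE in g O2/kWh = 4.5 * 1000 = 4500 g/kWh
P = DO_demand / SAE_g = 1017.3 / 4500 = 0.226067 kW

0.226067 kW


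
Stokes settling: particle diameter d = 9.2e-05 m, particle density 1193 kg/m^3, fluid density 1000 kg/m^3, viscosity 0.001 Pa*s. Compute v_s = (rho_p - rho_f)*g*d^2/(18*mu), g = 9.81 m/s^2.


Density difference: rho_p - rho_f = 1193 - 1000 = 193 kg/m^3
d^2 = (9.2e-05)^2 = 8.464e-09 m^2
Numerator = (rho_p - rho_f) * g * d^2 = 193 * 9.81 * 8.464e-09 = 1.6025145e-05
Denominator = 18 * mu = 18 * 0.001 = 0.018
v_s = 1.6025145e-05 / 0.018 = 8.90286e-04 m/s
Check: Re = rho_f * v_s * d / mu = 1000 * 8.90286e-04 * 9.2e-05 / 0.001 = 0.0819 < 1, so Stokes' law applies.

8.90286e-04 m/s


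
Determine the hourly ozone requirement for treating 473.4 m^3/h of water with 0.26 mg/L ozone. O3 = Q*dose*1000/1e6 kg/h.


O3 demand (mg/h) = Q * dose * 1000 = 473.4 * 0.26 * 1000 = 123084 mg/h
Convert mg to kg: 123084 / 1e6 = 0.123084 kg/h

0.123084 kg/h


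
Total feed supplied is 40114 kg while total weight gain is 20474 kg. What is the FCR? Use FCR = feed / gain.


FCR = feed consumed / weight gained
FCR = 40114 kg / 20474 kg = 1.95927

1.95927


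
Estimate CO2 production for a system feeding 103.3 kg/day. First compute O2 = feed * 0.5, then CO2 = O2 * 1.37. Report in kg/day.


O2 = 103.3 * 0.5 = 51.65
CO2 = 51.65 * 1.37 = 70.7605

70.7605 kg/day


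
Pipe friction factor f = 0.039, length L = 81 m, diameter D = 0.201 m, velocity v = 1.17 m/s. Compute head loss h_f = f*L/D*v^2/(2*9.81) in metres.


v^2 = 1.17^2 = 1.3689 m^2/s^2
L/D = 81/0.201 = 402.98507
h_f = f*(L/D)*v^2/(2g) = 0.039 * 402.98507 * 1.3689 / 19.62 = 1.09654 m

1.09654 m


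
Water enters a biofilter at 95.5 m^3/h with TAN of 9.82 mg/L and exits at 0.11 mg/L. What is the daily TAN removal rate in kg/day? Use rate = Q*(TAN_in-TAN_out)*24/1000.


Concentration drop: TAN_in - TAN_out = 9.82 - 0.11 = 9.71 mg/L
Hourly TAN removed = Q * dTAN = 95.5 m^3/h * 9.71 mg/L = 927.305 g/h  (m^3/h * mg/L = g/h)
Daily TAN removed = 927.305 * 24 = 22255.32 g/day
Convert to kg/day: 22255.32 / 1000 = 22.25532 kg/day

22.25532 kg/day


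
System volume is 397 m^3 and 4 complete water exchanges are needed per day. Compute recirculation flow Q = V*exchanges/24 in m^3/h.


Daily recirculation volume = 397 m^3 * 4 = 1588 m^3/day
Flow rate Q = daily volume / 24 h = 1588 / 24 = 66.1667 m^3/h

66.1667 m^3/h


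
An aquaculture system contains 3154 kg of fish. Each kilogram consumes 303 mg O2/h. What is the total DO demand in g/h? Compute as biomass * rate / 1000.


Total O2 consumption (mg/h) = 3154 kg * 303 mg/(kg*h) = 955662 mg/h
Convert to g/h: 955662 / 1000 = 955.662 g/h

955.662 g/h


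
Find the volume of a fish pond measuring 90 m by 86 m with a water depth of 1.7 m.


Base area = L * W = 90 * 86 = 7740 m^2
Volume = area * depth = 7740 * 1.7 = 13158 m^3

13158 m^3


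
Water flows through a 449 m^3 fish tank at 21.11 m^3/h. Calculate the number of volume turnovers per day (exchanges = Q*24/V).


Daily flow volume = 21.11 m^3/h * 24 h = 506.64 m^3/day
Exchanges = daily flow / tank volume = 506.64 / 449 = 1.12837 exchanges/day

1.12837 exchanges/day


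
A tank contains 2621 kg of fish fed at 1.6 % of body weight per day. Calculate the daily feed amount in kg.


Feeding rate fraction = 1.6% / 100 = 0.016
Daily feed = 2621 kg * 0.016 = 41.936 kg/day

41.936 kg/day


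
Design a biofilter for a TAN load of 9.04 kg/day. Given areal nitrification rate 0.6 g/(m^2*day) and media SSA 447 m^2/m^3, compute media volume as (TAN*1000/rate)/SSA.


A = 9.04*1000 / 0.6 = 15066.667 m^2
V = 15066.667 / 447 = 33.7062

33.7062 m^3


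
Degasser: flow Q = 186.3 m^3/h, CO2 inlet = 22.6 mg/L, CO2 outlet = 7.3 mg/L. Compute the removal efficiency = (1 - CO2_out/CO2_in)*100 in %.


CO2_out / CO2_in = 7.3 / 22.6 = 0.32300885
Fraction remaining = 0.32300885
efficiency = (1 - 0.32300885) * 100 = 67.6991 %

67.6991 %


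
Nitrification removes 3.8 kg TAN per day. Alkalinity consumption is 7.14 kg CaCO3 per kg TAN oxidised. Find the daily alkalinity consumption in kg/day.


Alkalinity factor: 7.14 kg CaCO3 consumed per kg TAN nitrified
alk = 3.8 kg TAN * 7.14 = 27.132 kg CaCO3/day

27.132 kg CaCO3/day


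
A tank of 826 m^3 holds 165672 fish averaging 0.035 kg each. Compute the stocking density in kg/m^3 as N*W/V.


Total biomass = 165672 fish * 0.035 kg = 5798.52 kg
Density = total biomass / volume = 5798.52 / 826 = 7.02 kg/m^3

7.02 kg/m^3


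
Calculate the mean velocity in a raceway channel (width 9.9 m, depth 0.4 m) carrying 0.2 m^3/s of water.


Cross-sectional area = W * d = 9.9 * 0.4 = 3.96 m^2
Velocity = Q / A = 0.2 / 3.96 = 0.0505051 m/s

0.0505051 m/s


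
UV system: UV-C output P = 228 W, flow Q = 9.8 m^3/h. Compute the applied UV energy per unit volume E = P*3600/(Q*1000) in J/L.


Energy delivered per hour = 228 W * 3600 s = 820800 J/h
Volume treated per hour = 9.8 m^3/h * 1000 = 9800 L/h
dose = 820800 / 9800 = 83.7551 J/L

83.7551 J/L


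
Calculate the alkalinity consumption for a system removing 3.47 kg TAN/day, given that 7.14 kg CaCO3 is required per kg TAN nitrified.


Alkalinity factor: 7.14 kg CaCO3 consumed per kg TAN nitrified
alk = 3.47 kg TAN * 7.14 = 24.7758 kg CaCO3/day

24.7758 kg CaCO3/day


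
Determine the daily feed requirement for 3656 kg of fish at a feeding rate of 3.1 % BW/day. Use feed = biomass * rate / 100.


Feeding rate fraction = 3.1% / 100 = 0.031
Daily feed = 3656 kg * 0.031 = 113.336 kg/day

113.336 kg/day


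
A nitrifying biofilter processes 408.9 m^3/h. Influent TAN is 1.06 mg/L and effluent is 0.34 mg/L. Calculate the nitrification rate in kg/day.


Concentration drop: TAN_in - TAN_out = 1.06 - 0.34 = 0.72 mg/L
Hourly TAN removed = Q * dTAN = 408.9 m^3/h * 0.72 mg/L = 294.408 g/h  (m^3/h * mg/L = g/h)
Daily TAN removed = 294.408 * 24 = 7065.792 g/day
Convert to kg/day: 7065.792 / 1000 = 7.065792 kg/day

7.065792 kg/day


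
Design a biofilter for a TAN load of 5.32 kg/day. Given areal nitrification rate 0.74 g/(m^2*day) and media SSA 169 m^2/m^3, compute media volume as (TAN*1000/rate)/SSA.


A = 5.32*1000 / 0.74 = 7189.1892 m^2
V = 7189.1892 / 169 = 42.5396

42.5396 m^3


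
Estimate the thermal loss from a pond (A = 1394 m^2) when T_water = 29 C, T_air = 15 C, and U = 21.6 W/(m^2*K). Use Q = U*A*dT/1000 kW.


Temperature difference dT = 29 - 15 = 14 K
Heat loss (W) = U * A * dT = 21.6 * 1394 * 14 = 421545.6 W
Convert to kW: 421545.6 / 1000 = 421.5456 kW

421.5456 kW


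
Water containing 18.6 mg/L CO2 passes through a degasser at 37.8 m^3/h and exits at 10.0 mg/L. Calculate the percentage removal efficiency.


CO2_out / CO2_in = 10.0 / 18.6 = 0.53763441
Fraction remaining = 0.53763441
efficiency = (1 - 0.53763441) * 100 = 46.2366 %

46.2366 %


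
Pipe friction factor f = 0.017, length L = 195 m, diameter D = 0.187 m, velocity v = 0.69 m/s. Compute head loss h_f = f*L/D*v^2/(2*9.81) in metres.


v^2 = 0.69^2 = 0.4761 m^2/s^2
L/D = 195/0.187 = 1042.7807
h_f = f*(L/D)*v^2/(2g) = 0.017 * 1042.7807 * 0.4761 / 19.62 = 0.430171 m

0.430171 m


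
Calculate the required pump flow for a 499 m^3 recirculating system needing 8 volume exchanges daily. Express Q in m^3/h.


Daily recirculation volume = 499 m^3 * 8 = 3992 m^3/day
Flow rate Q = daily volume / 24 h = 3992 / 24 = 166.333 m^3/h

166.333 m^3/h


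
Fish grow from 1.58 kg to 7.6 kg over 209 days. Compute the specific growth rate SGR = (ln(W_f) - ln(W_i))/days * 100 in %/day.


ln(W_f) = ln(7.6) = 2.0281482
ln(W_i) = ln(1.58) = 0.45742485
ln(W_f) - ln(W_i) = 2.0281482 - 0.45742485 = 1.5707233
SGR = 1.5707233 / 209 * 100 = 0.751542 %/day

0.751542 %/day


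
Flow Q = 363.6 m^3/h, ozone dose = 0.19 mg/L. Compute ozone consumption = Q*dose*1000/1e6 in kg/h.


O3 demand (mg/h) = Q * dose * 1000 = 363.6 * 0.19 * 1000 = 69084 mg/h
Convert mg to kg: 69084 / 1e6 = 0.069084 kg/h

0.069084 kg/h
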